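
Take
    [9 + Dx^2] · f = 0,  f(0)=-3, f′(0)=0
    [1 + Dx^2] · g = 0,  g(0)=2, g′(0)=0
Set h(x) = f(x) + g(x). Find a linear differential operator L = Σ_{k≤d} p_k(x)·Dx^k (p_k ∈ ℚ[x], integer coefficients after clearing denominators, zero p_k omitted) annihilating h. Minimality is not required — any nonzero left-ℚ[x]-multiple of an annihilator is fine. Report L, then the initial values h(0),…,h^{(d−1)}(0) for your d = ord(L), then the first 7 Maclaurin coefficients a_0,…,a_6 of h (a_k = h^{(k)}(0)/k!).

f: a_k = -3, 0, 27/2, 0, -81/8, 0, 243/80, …
g: a_k = 2, 0, -1, 0, 1/12, 0, -1/360, …
Sum ⇒ L₀ = lclm(L_f,L_g) in ℚ(x)⟨Dx⟩.
L = 9 + 10·Dx^2 + Dx^4  (order 4).
h: a_k = -1, 0, 25/2, 0, -241/24, 0, 437/144, …
ICs: h(0) = -1, h′(0) = 0, h′′(0) = 25, h′′′(0) = 0.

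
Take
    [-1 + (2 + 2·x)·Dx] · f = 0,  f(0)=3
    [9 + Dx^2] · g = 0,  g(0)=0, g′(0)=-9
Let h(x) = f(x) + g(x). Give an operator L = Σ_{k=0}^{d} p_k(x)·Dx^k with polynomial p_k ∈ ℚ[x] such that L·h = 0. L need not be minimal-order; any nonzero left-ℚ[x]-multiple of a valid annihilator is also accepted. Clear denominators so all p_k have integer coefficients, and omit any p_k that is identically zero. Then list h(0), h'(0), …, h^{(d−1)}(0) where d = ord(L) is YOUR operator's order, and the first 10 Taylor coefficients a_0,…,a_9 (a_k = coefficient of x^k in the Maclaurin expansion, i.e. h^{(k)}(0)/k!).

f: a_k = 3, 3/2, -3/8, 3/16, -15/128, 21/256, -63/1024, 99/2048, -1287/32768, 2145/65536, …
g: a_k = 0, -9, 0, 27/2, 0, -243/40, 0, 729/560, 0, -729/4480, …
f+g: L₀ = lclm(L_f,L_g), ord ≤ 1+2.
L = (-351 - 648·x - 324·x^2) + (630 + 1926·x + 1944·x^2 + 648·x^3)·Dx + (-39 - 72·x - 36·x^2)·Dx^2 + (70 + 214·x + 216·x^2 + 72·x^3)·Dx^3  (order 3).
h: a_k = 3, -15/2, -3/8, 219/16, -15/128, -7671/1280, -63/1024, 96777/71680, -1287/32768, -298173/2293760, …
ICs: h(0) = 3, h′(0) = -15/2, h′′(0) = -3/4.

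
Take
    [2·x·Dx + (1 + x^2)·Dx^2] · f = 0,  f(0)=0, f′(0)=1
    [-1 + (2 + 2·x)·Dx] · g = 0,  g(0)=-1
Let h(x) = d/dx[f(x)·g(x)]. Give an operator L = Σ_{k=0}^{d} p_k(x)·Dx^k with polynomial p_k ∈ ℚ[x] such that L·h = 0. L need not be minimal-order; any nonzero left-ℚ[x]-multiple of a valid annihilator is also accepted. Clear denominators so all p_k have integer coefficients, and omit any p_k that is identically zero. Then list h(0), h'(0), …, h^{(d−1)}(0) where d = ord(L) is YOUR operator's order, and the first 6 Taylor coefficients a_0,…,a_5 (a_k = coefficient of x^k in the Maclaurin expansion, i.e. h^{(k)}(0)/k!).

f: a_k = 0, 1, 0, -1/3, 0, 1/5, …
g: a_k = -1, -1/2, 1/8, -1/16, 5/128, -7/256, …
f·g: L₀ = L_f ⊗_s L_g, ord ≤ 2·1.
Differentiate: ansatz ord ≤ ord L₀ ⇒ L.
L = (5 + 40·x + 2·x^2 - 24·x^3 - 3·x^4) + (28 + 84·x + 72·x^2 - 56·x^3 - 84·x^4 - 12·x^5)·Dx + (12 + 8·x - 12·x^2 - 16·x^3 - 28·x^4 - 24·x^5 - 4·x^6)·Dx^2  (order 2).
h: a_k = -1, -1, 11/8, 5/12, -389/384, -409/640, …
ICs: h(0) = -1, h′(0) = -1.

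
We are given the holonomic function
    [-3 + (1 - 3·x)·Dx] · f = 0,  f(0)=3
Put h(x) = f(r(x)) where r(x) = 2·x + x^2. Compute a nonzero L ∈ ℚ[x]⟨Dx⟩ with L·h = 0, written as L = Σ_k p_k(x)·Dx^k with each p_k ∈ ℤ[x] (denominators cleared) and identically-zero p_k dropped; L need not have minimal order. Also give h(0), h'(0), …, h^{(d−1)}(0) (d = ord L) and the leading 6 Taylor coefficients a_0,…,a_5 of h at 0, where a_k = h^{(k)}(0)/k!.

f: a_k = 3, 9, 27, 81, 243, 729, …
f∘r: x↦r, Dx↦Dx/r' in L_f ⇒ L₀.
L = (6 + 6·x) + (-1 + 6·x + 3·x^2)·Dx  (order 1).
h: a_k = 3, 18, 117, 756, 4887, 31590, …
ICs: h(0) = 3.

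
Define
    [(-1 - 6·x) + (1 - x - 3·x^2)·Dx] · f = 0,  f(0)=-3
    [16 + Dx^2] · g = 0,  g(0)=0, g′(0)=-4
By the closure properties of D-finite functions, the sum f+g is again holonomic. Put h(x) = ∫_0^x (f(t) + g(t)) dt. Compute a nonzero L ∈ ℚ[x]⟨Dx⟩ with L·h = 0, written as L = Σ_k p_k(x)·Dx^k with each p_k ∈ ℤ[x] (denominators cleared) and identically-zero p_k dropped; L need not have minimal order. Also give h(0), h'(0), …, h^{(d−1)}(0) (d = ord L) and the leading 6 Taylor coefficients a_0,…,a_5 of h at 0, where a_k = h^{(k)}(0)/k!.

L = (464 + 2816·x + 416·x^2 + 2112·x^3 + 5760·x^4 + 6912·x^5)·Dx + (-192 + 304·x + 672·x^2 - 1312·x^3 - 1008·x^4 + 3456·x^5 + 3456·x^6)·Dx^2 + (29 + 176·x + 26·x^2 + 132·x^3 + 360·x^4 + 432·x^5)·Dx^3 + (-12 + 19·x + 42·x^2 - 82·x^3 - 63·x^4 + 216·x^5 + 216·x^6)·Dx^4  (order 4).
h: a_k = 0, -3, -7/2, -4, -31/12, -57/5, …
ICs: h(0) = 0, h′(0) = -3, h′′(0) = -7, h′′′(0) = -24.

f: a_k = -3, -3, -12, -21, -57, -120, …
g: a_k = 0, -4, 0, 32/3, 0, -128/15, …
f+g: L₀ = lclm(L_f,L_g), ord ≤ 1+2.
∫: right-multiply L₀ by Dx.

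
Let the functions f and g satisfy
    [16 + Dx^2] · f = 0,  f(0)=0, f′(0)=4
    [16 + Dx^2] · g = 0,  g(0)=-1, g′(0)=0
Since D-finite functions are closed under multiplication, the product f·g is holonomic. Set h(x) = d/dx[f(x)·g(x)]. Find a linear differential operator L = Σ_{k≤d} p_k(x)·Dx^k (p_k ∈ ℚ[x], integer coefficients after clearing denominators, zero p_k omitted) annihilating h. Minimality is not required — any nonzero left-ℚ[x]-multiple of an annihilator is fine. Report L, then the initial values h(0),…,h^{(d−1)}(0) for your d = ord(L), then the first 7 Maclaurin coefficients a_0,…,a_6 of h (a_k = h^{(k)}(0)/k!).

L = 64 + Dx^2  (order 2).
h: a_k = -4, 0, 128, 0, -2048/3, 0, 65536/45, …
ICs: h(0) = -4, h′(0) = 0.

f: a_k = 0, 4, 0, -32/3, 0, 128/15, 0, …
g: a_k = -1, 0, 8, 0, -32/3, 0, 256/45, …
h₀=f·g: eliminate ⇒ L₀, order ≤ 2·2.
Derive L from L₀ (diff closure).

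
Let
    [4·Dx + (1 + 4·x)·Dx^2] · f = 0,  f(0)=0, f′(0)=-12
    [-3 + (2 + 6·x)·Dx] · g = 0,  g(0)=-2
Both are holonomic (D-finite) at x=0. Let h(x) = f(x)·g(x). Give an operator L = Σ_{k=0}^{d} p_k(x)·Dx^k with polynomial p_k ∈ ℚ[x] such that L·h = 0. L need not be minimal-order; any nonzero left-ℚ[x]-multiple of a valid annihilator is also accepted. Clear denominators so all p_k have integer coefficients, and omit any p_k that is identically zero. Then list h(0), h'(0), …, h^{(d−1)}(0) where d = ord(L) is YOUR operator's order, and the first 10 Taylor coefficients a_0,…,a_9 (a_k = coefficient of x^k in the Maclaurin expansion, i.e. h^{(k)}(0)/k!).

f: a_k = 0, -12, 24, -64, 192, -3072/5, 2048, -49152/7, 24576, -262144/3, …
g: a_k = -2, -3, 9/4, -27/8, 405/64, -1701/128, 15309/512, -72171/1024, 2814669/16384, -14073345/32768, …
L₀ := L_f ⊗_s L_g (sym. prod.), ord ≤ 2.
L = (3 + 36·x) + (4 + 12·x)·Dx + (4 + 40·x + 132·x^2 + 144·x^3)·Dx^2  (order 2).
h: a_k = 0, 24, -12, 29, -195/2, 28149/80, -206953/160, 21442563/4480, -159276489/8960, 5695777517/86016, …
ICs: h(0) = 0, h′(0) = 24.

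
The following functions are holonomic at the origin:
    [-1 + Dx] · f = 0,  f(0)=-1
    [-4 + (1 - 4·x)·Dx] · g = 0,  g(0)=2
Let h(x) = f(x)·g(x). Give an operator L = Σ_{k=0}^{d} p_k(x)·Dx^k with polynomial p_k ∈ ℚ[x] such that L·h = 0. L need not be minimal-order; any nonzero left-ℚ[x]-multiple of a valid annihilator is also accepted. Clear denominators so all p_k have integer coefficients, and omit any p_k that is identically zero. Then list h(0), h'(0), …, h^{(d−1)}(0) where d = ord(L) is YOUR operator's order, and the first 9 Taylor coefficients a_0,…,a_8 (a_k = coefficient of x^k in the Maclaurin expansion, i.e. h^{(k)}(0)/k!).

f: a_k = -1, -1, -1/2, -1/6, -1/24, -1/120, -1/720, -1/5040, -1/40320, …
g: a_k = 2, 8, 32, 128, 512, 2048, 8192, 32768, 131072, …
Sym-product of L_f,L_g gives L₀ (≤ ord 1).
L = (5 - 4·x) + (-1 + 4·x)·Dx  (order 1).
h: a_k = -2, -10, -41, -493/3, -7889/12, -157781/60, -757349/72, -106028861/2520, -3392923553/20160, …
ICs: h(0) = -2.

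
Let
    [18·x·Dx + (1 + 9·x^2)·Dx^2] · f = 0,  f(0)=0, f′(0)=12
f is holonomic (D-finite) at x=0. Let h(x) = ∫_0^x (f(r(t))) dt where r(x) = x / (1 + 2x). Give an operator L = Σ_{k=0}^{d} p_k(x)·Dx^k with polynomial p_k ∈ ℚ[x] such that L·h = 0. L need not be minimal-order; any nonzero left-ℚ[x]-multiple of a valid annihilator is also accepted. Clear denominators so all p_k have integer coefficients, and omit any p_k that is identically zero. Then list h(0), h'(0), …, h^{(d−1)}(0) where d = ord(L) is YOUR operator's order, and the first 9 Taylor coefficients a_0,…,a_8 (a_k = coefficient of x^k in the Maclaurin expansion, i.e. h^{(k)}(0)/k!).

L = (4 + 26·x)·Dx^2 + (1 + 4·x + 13·x^2)·Dx^3  (order 3).
h: a_k = 0, 0, 6, -8, 3, 24, -398/5, 552/7, 4449/14, …
ICs: h(0) = 0, h′(0) = 0, h′′(0) = 12.

f: a_k = 0, 12, 0, -36, 0, 972/5, 0, -8748/7, 0, …
f∘r: x↦r, Dx↦Dx/r' in L_f ⇒ L₀.
∫: right-multiply L₀ by Dx.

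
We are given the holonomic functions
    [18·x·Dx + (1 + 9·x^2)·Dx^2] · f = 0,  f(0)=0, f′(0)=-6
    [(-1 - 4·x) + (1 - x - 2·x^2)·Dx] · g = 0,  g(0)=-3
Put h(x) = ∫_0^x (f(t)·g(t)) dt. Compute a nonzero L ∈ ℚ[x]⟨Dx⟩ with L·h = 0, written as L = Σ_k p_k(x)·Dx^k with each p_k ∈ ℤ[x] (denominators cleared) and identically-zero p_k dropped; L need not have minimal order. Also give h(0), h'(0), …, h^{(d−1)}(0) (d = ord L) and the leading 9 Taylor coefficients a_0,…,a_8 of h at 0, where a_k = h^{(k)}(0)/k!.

L = (4 + 18·x + 108·x^2)·Dx + (2 - 10·x + 36·x^2 + 108·x^3)·Dx^2 + (-1 + x - 7·x^2 + 9·x^3 + 18·x^4)·Dx^3  (order 3).
h: a_k = 0, 0, 9, 6, 0, 36/5, 273/5, 1998/35, -7173/70, …
ICs: h(0) = 0, h′(0) = 0, h′′(0) = 18.

f: a_k = 0, -6, 0, 18, 0, -486/5, 0, 4374/7, 0, …
g: a_k = -3, -3, -9, -15, -33, -63, -129, -255, -513, …
h₀=f·g: eliminate ⇒ L₀, order ≤ 2·1.
Integrate: L := L₀·Dx.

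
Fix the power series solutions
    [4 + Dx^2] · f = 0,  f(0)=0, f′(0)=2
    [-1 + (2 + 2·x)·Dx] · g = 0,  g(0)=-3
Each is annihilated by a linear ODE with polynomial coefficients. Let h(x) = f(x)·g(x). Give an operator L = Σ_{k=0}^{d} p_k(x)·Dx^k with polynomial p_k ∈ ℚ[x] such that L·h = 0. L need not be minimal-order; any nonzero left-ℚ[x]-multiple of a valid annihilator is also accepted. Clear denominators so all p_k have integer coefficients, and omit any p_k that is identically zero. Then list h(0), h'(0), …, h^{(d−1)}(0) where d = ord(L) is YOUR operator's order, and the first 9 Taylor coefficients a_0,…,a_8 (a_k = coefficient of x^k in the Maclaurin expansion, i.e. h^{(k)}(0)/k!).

L = (19 + 32·x + 16·x^2) + (-4 - 4·x)·Dx + (4 + 8·x + 4·x^2)·Dx^2  (order 2).
h: a_k = 0, -6, -3, 19/4, 13/8, -341/320, -201/640, 7687/53760, 17/21504, …
ICs: h(0) = 0, h′(0) = -6.

f: a_k = 0, 2, 0, -4/3, 0, 4/15, 0, -8/315, 0, …
g: a_k = -3, -3/2, 3/8, -3/16, 15/128, -21/256, 63/1024, -99/2048, 1287/32768, …
h₀=f·g: eliminate ⇒ L₀, order ≤ 2·1.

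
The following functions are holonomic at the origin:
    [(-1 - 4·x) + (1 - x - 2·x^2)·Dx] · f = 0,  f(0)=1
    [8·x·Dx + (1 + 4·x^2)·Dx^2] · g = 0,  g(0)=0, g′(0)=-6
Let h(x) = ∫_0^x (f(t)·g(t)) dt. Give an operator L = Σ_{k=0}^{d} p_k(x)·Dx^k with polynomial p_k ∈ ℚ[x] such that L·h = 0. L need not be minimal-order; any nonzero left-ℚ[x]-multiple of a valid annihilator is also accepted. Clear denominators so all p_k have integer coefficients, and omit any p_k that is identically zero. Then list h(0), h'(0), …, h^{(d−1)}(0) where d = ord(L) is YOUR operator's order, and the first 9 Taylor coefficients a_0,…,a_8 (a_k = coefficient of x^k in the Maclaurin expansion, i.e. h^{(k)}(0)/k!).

f: a_k = 1, 1, 3, 5, 11, 21, 43, 85, 171, …
g: a_k = 0, -6, 0, 8, 0, -96/5, 0, 384/7, 0, …
f·g: L₀ = L_f ⊗_s L_g, ord ≤ 1·2.
h=∫₀ˣh₀: take L = L₀·Dx.
L = (4 + 8·x + 48·x^2)·Dx + (2 + 16·x^2 + 48·x^3)·Dx^2 + (-1 + x - 2·x^2 + 4·x^3 + 8·x^4)·Dx^3  (order 3).
h: a_k = 0, 0, -3, -2, -5/2, -22/5, -51/5, -526/35, -3023/140, …
ICs: h(0) = 0, h′(0) = 0, h′′(0) = -6.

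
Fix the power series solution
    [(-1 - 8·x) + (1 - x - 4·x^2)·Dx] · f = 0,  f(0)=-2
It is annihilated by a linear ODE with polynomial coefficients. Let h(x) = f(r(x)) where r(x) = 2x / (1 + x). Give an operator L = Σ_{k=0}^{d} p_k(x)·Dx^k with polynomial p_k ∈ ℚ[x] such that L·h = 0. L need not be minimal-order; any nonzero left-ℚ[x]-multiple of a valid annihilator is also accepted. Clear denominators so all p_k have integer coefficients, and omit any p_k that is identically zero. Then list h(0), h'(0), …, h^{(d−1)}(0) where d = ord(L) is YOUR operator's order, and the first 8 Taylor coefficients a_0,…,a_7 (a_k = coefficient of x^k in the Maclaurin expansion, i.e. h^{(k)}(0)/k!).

f: a_k = -2, -2, -10, -18, -58, -130, -362, -882, …
Substitute x→r, Dx→(1/r')Dx; clear ⇒ L₀.
L = (2 + 34·x) + (-1 - x + 17·x^2 + 17·x^3)·Dx  (order 1).
h: a_k = -2, -4, -36, -68, -612, -1156, -10404, -19652, …
ICs: h(0) = -2.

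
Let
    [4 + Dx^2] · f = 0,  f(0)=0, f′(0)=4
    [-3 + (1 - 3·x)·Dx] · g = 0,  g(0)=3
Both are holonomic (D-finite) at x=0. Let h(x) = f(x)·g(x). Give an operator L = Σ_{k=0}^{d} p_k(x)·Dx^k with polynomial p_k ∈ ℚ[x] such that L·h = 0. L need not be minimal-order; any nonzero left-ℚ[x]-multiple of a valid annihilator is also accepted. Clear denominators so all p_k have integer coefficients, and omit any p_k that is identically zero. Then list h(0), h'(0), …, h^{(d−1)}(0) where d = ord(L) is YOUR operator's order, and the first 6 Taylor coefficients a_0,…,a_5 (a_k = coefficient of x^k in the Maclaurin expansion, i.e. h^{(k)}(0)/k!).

f: a_k = 0, 4, 0, -8/3, 0, 8/15, …
g: a_k = 3, 9, 27, 81, 243, 729, …
L₀ := L_f ⊗_s L_g (sym. prod.), ord ≤ 2.
L = (-4 + 12·x) + 6·Dx + (-1 + 3·x)·Dx^2  (order 2).
h: a_k = 0, 12, 36, 100, 300, 4508/5, …
ICs: h(0) = 0, h′(0) = 12.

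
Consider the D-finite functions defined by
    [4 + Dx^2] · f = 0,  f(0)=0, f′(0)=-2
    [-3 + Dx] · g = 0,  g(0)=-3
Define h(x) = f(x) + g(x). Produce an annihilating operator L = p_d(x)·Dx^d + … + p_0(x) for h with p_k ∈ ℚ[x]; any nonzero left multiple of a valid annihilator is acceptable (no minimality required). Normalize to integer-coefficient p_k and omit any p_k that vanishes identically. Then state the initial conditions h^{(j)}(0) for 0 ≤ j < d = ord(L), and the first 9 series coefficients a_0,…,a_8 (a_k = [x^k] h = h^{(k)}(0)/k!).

f: a_k = 0, -2, 0, 4/3, 0, -4/15, 0, 8/315, 0, …
g: a_k = -3, -9, -27/2, -27/2, -81/8, -243/40, -243/80, -729/560, -2187/4480, …
L₀ := lclm(L_f,L_g); ord L₀ ≤ 2+1.
L = -12 + 4·Dx - 3·Dx^2 + Dx^3  (order 3).
h: a_k = -3, -11, -27/2, -73/6, -81/8, -761/120, -243/80, -919/720, -2187/4480, …
ICs: h(0) = -3, h′(0) = -11, h′′(0) = -27.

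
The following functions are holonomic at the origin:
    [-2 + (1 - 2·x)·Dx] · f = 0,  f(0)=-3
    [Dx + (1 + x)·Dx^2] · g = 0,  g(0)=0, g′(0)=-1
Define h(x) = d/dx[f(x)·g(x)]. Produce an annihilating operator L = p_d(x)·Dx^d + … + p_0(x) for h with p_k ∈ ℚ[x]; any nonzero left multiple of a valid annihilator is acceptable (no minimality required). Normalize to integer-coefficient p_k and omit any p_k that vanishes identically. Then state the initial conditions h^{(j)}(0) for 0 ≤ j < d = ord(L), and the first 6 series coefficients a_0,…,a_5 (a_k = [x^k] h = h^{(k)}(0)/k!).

L = 8 + (4 + 10·x)·Dx + (-1 + x + 2·x^2)·Dx^2  (order 2).
h: a_k = 3, 9, 30, 77, 391/2, 2331/5, …
ICs: h(0) = 3, h′(0) = 9.

f: a_k = -3, -6, -12, -24, -48, -96, …
g: a_k = 0, -1, 1/2, -1/3, 1/4, -1/5, …
f·g: L₀ = L_f ⊗_s L_g, ord ≤ 1·2.
Derive L from L₀ (diff closure).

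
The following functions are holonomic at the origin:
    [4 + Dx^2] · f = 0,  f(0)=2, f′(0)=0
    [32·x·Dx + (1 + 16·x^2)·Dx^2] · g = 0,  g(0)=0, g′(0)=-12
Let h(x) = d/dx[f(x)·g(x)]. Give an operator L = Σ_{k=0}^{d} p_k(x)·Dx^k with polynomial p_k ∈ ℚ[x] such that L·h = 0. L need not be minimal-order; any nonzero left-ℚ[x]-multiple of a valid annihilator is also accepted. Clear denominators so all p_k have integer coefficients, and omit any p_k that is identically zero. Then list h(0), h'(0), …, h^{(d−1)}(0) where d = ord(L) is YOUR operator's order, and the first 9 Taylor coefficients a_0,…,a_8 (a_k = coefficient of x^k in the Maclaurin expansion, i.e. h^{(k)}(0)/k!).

L = (62288 + 2213376·x^2 + 73428992·x^4 + 58982400·x^6 + 3145728·x^8 - 167772160·x^10 + 268435456·x^12) + (35072·x + 2871296·x^3 + 39976960·x^5 + 52428800·x^7 + 83886080·x^9 + 268435456·x^11)·Dx + (15912 + 579328·x^2 + 18954240·x^4 + 19529728·x^6 + 9961472·x^8 - 16777216·x^10 + 134217728·x^12)·Dx^2 + (8768·x + 717824·x^3 + 9994240·x^5 + 13107200·x^7 + 20971520·x^9 + 67108864·x^11)·Dx^3 + (85 + 6496·x^2 + 149248·x^4 + 1196032·x^6 + 2293760·x^8 + 6291456·x^10 + 16777216·x^12)·Dx^4  (order 4).
h: a_k = -24, 0, 528, 0, -7504, 0, 1741792/15, 0, -12831856/7, …
ICs: h(0) = -24, h′(0) = 0, h′′(0) = 1056, h′′′(0) = 0.

f: a_k = 2, 0, -4, 0, 4/3, 0, -8/45, 0, 4/315, …
g: a_k = 0, -12, 0, 64, 0, -3072/5, 0, 49152/7, 0, …
Sym-product of L_f,L_g gives L₀ (≤ ord 4).
h=h₀': d/dx-closure on L₀ ⇒ L.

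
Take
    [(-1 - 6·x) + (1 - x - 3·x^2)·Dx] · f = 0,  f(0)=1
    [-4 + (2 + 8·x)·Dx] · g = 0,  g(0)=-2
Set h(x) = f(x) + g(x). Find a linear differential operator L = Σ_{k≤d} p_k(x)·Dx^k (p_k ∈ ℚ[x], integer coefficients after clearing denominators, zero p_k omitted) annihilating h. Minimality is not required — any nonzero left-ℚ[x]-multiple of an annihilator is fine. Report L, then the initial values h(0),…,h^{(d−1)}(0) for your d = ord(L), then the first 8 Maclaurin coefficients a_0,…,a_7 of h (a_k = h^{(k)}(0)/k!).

L = (-20 - 120·x - 216·x^2 - 360·x^3) + (12 + 74·x + 306·x^2 + 744·x^3 + 900·x^4)·Dx + (1 - 9·x - 73·x^2 - 18·x^3 + 354·x^4 + 360·x^5)·Dx^2  (order 2).
h: a_k = -1, -3, 8, -1, 39, -16, 265, -311, …
ICs: h(0) = -1, h′(0) = -3.

f: a_k = 1, 1, 4, 7, 19, 40, 97, 217, …
g: a_k = -2, -4, 4, -8, 20, -56, 168, -528, …
h₀=f+g: left-lcm gives L₀, ord ≤ 2.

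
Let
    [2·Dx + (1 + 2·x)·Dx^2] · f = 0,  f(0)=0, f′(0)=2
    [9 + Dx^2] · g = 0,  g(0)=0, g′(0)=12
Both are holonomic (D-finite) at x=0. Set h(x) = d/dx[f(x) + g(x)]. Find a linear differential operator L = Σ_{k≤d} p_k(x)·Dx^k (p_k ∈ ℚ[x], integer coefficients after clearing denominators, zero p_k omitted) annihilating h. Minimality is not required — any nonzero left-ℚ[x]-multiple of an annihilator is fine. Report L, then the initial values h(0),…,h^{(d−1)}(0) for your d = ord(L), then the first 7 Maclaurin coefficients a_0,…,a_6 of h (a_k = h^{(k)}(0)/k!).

f: a_k = 0, 2, -2, 8/3, -4, 32/5, -32/3, …
g: a_k = 0, 12, 0, -18, 0, 81/10, 0, …
f+g: L₀ = lclm(L_f,L_g), ord ≤ 2+2.
Derive L from L₀ (diff closure).
L = (594 + 648·x + 648·x^2) + (153 + 630·x + 972·x^2 + 648·x^3)·Dx + (66 + 72·x + 72·x^2)·Dx^2 + (17 + 70·x + 108·x^2 + 72·x^3)·Dx^3  (order 3).
h: a_k = 14, -4, -46, -16, 145/2, -64, 2317/20, …
ICs: h(0) = 14, h′(0) = -4, h′′(0) = -92.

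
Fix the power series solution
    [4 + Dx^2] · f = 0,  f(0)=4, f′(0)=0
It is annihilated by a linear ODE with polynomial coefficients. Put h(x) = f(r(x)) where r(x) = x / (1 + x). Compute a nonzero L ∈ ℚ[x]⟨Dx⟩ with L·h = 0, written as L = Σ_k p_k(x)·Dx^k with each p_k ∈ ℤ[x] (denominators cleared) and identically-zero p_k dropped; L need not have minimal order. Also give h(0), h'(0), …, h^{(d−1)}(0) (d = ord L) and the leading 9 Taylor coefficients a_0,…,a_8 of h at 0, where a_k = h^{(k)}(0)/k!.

f: a_k = 4, 0, -8, 0, 8/3, 0, -16/45, 0, 8/315, …
L₀ from L_f via x↦r, Dx↦r'^{-1}Dx.
L = 4 + (2 + 6·x + 6·x^2 + 2·x^3)·Dx + (1 + 4·x + 6·x^2 + 4·x^3 + x^4)·Dx^2  (order 2).
h: a_k = 4, 0, -8, 16, -64/3, 64/3, -616/45, -16/5, 9416/315, …
ICs: h(0) = 4, h′(0) = 0.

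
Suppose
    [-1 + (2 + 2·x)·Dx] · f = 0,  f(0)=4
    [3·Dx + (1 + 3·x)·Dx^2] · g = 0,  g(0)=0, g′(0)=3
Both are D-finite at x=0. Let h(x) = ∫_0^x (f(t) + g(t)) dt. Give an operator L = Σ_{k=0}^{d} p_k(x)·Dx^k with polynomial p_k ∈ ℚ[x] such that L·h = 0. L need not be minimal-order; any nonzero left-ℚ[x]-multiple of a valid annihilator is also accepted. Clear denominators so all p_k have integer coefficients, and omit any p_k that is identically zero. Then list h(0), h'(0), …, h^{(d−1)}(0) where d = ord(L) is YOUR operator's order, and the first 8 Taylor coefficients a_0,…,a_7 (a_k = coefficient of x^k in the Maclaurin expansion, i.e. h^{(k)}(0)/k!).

f: a_k = 4, 2, -1/2, 1/4, -5/32, 7/64, -21/256, 33/512, …
g: a_k = 0, 3, -9/2, 9, -81/4, 243/5, -243/2, 2187/7, …
Sum ⇒ L₀ = lclm(L_f,L_g) in ℚ(x)⟨Dx⟩.
h=∫h₀ ⇒ L = L₀·Dx.
L = (27 + 9·x)·Dx^2 + (69 + 126·x + 45·x^2)·Dx^3 + (10 + 46·x + 54·x^2 + 18·x^3)·Dx^4  (order 4).
h: a_k = 0, 4, 5/2, -5/3, 37/16, -653/160, 15587/1920, -31125/1792, …
ICs: h(0) = 0, h′(0) = 4, h′′(0) = 5, h′′′(0) = -10.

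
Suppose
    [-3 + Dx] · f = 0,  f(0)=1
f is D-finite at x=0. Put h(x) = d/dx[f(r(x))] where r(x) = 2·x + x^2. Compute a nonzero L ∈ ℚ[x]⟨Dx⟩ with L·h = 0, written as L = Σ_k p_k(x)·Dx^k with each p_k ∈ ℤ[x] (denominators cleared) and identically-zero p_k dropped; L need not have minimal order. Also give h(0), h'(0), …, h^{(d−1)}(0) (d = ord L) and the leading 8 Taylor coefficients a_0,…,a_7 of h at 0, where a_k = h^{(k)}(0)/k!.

f: a_k = 1, 3, 9/2, 9/2, 27/8, 81/40, 81/80, 243/560, …
L₀ from L_f via x↦r, Dx↦r'^{-1}Dx.
Differentiate: ansatz ord ≤ ord L₀ ⇒ L.
L = (7 + 12·x + 6·x^2) + (-1 - x)·Dx  (order 1).
h: a_k = 6, 42, 162, 450, 999, 9369/5, 15363/5, 157761/35, …
ICs: h(0) = 6.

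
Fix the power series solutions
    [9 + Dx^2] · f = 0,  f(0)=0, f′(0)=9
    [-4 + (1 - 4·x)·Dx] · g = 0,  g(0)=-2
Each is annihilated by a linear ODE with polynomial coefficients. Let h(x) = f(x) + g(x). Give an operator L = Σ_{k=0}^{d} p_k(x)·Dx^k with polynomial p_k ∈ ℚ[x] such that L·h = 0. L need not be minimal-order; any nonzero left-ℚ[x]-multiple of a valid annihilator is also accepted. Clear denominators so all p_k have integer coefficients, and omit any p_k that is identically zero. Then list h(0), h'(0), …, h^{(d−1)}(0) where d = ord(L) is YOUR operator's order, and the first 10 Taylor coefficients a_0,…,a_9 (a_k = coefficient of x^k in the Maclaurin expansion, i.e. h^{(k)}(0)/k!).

f: a_k = 0, 9, 0, -27/2, 0, 243/40, 0, -729/560, 0, 729/4480, …
g: a_k = -2, -8, -32, -128, -512, -2048, -8192, -32768, -131072, -524288, …
L₀ := lclm(L_f,L_g); ord L₀ ≤ 2+1.
L = (-3780 + 2592·x - 5184·x^2) + (369 - 2124·x + 3888·x^2 - 5184·x^3)·Dx + (-420 + 288·x - 576·x^2)·Dx^2 + (41 - 236·x + 432·x^2 - 576·x^3)·Dx^3  (order 3).
h: a_k = -2, 1, -32, -283/2, -512, -81677/40, -8192, -18350809/560, -131072, -2348809511/4480, …
ICs: h(0) = -2, h′(0) = 1, h′′(0) = -64.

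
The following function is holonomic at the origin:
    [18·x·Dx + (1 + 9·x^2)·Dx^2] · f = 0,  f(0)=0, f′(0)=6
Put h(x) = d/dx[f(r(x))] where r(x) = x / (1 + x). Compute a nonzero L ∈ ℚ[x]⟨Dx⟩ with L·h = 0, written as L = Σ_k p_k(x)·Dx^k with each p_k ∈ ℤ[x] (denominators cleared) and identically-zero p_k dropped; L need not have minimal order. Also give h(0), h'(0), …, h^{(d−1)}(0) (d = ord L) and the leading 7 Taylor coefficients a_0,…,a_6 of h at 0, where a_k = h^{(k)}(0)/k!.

f: a_k = 0, 6, 0, -18, 0, 486/5, 0, …
Substitute x→r, Dx→(1/r')Dx; clear ⇒ L₀.
Derive L from L₀ (diff closure).
L = (2 + 20·x) + (1 + 2·x + 10·x^2)·Dx  (order 1).
h: a_k = 6, -12, -36, 192, -24, -1872, 3984, …
ICs: h(0) = 6.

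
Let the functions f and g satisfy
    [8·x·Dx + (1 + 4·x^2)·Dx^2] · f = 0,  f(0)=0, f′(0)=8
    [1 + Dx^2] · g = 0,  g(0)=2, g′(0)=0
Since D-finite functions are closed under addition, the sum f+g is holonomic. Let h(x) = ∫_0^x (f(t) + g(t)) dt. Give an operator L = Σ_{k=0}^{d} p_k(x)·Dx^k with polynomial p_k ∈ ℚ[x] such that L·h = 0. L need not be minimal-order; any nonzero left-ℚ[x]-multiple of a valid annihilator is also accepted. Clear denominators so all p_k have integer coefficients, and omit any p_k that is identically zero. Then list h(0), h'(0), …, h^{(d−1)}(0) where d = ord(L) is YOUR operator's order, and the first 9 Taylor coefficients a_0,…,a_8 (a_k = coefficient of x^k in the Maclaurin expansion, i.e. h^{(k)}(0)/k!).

L = (-376·x + 1600·x^3 + 128·x^5)·Dx^2 + (-7 + 76·x^2 + 432·x^4 + 64·x^6)·Dx^3 + (-376·x + 1600·x^3 + 128·x^5)·Dx^4 + (-7 + 76·x^2 + 432·x^4 + 64·x^6)·Dx^5  (order 5).
h: a_k = 0, 2, 4, -1/3, -8/3, 1/60, 64/15, -1/2520, -64/7, …
ICs: h(0) = 0, h′(0) = 2, h′′(0) = 8, h′′′(0) = -2, h′′′′(0) = -64.

f: a_k = 0, 8, 0, -32/3, 0, 128/5, 0, -512/7, 0, …
g: a_k = 2, 0, -1, 0, 1/12, 0, -1/360, 0, 1/20160, …
Weyl lclm of L_f,L_g ⇒ L₀ (ord ≤ 4).
h=∫h₀ ⇒ L = L₀·Dx.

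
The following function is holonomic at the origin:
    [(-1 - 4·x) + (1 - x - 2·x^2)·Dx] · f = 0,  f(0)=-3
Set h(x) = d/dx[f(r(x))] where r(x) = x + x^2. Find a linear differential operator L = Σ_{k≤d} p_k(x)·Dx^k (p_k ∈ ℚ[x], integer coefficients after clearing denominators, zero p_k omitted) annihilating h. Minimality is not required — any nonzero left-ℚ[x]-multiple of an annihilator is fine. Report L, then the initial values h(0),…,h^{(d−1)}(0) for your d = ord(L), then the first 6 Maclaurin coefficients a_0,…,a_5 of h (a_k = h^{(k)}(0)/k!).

L = (8 + 10·x + 30·x^2 + 40·x^3 + 20·x^4) + (-1 - x + 5·x^2 + 10·x^3 + 10·x^4 + 4·x^5)·Dx  (order 1).
h: a_k = -3, -24, -99, -348, -1200, -3942, …
ICs: h(0) = -3.

f: a_k = -3, -3, -9, -15, -33, -63, …
L₀ from L_f via x↦r, Dx↦r'^{-1}Dx.
Differentiate: ansatz ord ≤ ord L₀ ⇒ L.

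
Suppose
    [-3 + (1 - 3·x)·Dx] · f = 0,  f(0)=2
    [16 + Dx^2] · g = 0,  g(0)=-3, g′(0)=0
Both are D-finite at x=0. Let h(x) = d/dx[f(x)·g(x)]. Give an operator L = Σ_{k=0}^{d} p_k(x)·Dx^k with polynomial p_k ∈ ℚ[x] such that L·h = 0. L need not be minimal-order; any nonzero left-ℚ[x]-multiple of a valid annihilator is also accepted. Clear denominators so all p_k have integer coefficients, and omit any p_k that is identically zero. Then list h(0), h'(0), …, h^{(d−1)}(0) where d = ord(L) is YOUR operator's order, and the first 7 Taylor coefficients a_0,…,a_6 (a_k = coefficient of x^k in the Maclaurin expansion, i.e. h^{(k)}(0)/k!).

f: a_k = 2, 6, 18, 54, 162, 486, 1458, …
g: a_k = -3, 0, 24, 0, -32, 0, 256/15, …
Product ⇒ symmetric product L₀, ord ≤ 2.
Derive L from L₀ (diff closure).
L = (-2 - 96·x + 144·x^2) + (-6 + 18·x)·Dx + (1 - 6·x + 9·x^2)·Dx^2  (order 2).
h: a_k = -18, -12, -54, -472, -1770, -30836/5, -107926/5, …
ICs: h(0) = -18, h′(0) = -12.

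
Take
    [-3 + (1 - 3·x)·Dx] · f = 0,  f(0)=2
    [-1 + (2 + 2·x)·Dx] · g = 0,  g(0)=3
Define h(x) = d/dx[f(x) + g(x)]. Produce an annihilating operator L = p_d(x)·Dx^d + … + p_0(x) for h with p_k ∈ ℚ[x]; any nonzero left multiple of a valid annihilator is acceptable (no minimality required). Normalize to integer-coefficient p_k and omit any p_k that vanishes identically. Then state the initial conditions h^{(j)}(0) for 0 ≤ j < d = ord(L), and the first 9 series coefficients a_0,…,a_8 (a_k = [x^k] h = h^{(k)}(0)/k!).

f: a_k = 2, 6, 18, 54, 162, 486, 1458, 4374, 13122, …
g: a_k = 3, 3/2, -3/8, 3/16, -15/128, 21/256, -63/1024, 99/2048, -1287/32768, …
Sum ⇒ L₀ = lclm(L_f,L_g) in ℚ(x)⟨Dx⟩.
Differentiate: ansatz ord ≤ ord L₀ ⇒ L.
L = (-126 - 54·x) + (-213 - 450·x - 189·x^2)·Dx + (26 - 34·x - 114·x^2 - 54·x^3)·Dx^2  (order 2).
h: a_k = 15/2, 141/4, 2601/16, 20721/32, 622185/256, 4478787/512, 62706357/2048, 429980409/4096, 23219030889/65536, …
ICs: h(0) = 15/2, h′(0) = 141/4.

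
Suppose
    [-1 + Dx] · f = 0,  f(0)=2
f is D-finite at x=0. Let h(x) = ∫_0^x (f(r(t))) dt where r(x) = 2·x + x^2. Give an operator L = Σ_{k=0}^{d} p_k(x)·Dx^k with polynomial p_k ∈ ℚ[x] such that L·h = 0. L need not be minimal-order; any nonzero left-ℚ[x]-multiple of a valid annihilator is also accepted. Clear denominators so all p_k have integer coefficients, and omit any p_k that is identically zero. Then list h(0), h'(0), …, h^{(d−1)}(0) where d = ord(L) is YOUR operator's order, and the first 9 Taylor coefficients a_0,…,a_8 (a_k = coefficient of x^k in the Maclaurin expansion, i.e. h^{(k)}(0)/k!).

f: a_k = 2, 2, 1, 1/3, 1/12, 1/60, 1/360, 1/2520, 1/20160, …
L₀ from L_f via x↦r, Dx↦r'^{-1}Dx.
Integrate: L := L₀·Dx.
L = (-2 - 2·x)·Dx + Dx^2  (order 2).
h: a_k = 0, 2, 2, 2, 5/3, 19/15, 13/15, 173/315, 407/1260, …
ICs: h(0) = 0, h′(0) = 2.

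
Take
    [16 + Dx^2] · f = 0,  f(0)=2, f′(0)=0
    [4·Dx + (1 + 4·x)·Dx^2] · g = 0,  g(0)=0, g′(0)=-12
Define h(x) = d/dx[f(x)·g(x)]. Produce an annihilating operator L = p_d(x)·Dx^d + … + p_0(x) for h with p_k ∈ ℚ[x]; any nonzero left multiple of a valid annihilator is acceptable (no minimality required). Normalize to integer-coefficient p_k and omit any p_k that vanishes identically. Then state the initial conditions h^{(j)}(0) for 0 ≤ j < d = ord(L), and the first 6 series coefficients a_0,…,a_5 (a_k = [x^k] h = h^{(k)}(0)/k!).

L = (-6400 - 45056·x - 172032·x^2 + 196608·x^3 + 2818048·x^4 + 6291456·x^5 + 4194304·x^6) + (-1536 - 8192·x + 20480·x^2 + 245760·x^3 + 655360·x^4 + 524288·x^5)·Dx + (-448 - 2816·x - 3584·x^2 + 73728·x^3 + 401408·x^4 + 786432·x^5 + 524288·x^6)·Dx^2 + (-96 - 512·x + 1280·x^2 + 15360·x^3 + 40960·x^4 + 32768·x^5)·Dx^3 + (-3 + 448·x^2 + 3840·x^3 + 14080·x^4 + 24576·x^5 + 16384·x^6)·Dx^4  (order 4).
h: a_k = -24, 96, 192, 0, -2304, 9216, …
ICs: h(0) = -24, h′(0) = 96, h′′(0) = 384, h′′′(0) = 0.

f: a_k = 2, 0, -16, 0, 64/3, 0, …
g: a_k = 0, -12, 24, -64, 192, -3072/5, …
f·g: L₀ = L_f ⊗_s L_g, ord ≤ 2·2.
Derive L from L₀ (diff closure).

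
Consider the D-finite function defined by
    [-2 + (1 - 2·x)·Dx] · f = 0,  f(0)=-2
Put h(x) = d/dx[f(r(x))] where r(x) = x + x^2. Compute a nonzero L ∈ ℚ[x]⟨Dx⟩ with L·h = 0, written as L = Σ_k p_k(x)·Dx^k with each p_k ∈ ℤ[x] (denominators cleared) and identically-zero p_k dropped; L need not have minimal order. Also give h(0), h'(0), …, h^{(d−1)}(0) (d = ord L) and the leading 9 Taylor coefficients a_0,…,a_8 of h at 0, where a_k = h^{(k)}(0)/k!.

f: a_k = -2, -4, -8, -16, -32, -64, -128, -256, -512, …
f∘r: x↦r, Dx↦Dx/r' in L_f ⇒ L₀.
h=h₀': d/dx-closure on L₀ ⇒ L.
L = (6 + 12·x + 12·x^2) + (-1 + 6·x^2 + 4·x^3)·Dx  (order 1).
h: a_k = -4, -24, -96, -352, -1200, -3936, -12544, -39168, -120384, …
ICs: h(0) = -4.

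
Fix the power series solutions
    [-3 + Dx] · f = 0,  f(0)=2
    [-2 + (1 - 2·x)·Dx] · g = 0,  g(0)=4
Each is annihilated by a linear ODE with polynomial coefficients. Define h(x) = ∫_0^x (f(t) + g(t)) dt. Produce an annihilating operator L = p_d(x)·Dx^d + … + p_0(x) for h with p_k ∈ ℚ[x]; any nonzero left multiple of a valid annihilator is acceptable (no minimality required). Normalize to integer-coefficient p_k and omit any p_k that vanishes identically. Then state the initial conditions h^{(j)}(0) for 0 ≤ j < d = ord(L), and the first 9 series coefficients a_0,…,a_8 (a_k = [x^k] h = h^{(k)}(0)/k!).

f: a_k = 2, 6, 9, 9, 27/4, 81/20, 81/40, 243/280, 729/2240, …
g: a_k = 4, 8, 16, 32, 64, 128, 256, 512, 1024, …
Sum ⇒ L₀ = lclm(L_f,L_g) in ℚ(x)⟨Dx⟩.
∫: right-multiply L₀ by Dx.
L = (6 + 36·x)·Dx + (1 - 36·x + 36·x^2)·Dx^2 + (-1 + 8·x - 12·x^2)·Dx^3  (order 3).
h: a_k = 0, 6, 7, 25/3, 41/4, 283/20, 2641/120, 10321/280, 143603/2240, …
ICs: h(0) = 0, h′(0) = 6, h′′(0) = 14.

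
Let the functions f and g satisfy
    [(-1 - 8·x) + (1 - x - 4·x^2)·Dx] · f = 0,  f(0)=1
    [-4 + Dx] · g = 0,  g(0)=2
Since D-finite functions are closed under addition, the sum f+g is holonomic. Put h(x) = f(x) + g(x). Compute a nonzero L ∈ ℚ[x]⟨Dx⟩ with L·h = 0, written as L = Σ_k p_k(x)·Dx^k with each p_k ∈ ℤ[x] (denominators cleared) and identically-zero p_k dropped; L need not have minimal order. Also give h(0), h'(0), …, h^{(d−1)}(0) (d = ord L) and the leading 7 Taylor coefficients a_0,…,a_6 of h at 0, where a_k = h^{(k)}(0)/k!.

f: a_k = 1, 1, 5, 9, 29, 65, 181, …
g: a_k = 2, 8, 16, 64/3, 64/3, 256/15, 512/45, …
f+g: L₀ = lclm(L_f,L_g), ord ≤ 1+1.
L = (-24 + 16·x - 576·x^2 - 512·x^3) + (-6 + 56·x + 208·x^2 - 128·x^3 - 256·x^4)·Dx + (3 - 15·x - 16·x^2 + 64·x^3 + 64·x^4)·Dx^2  (order 2).
h: a_k = 3, 9, 21, 91/3, 151/3, 1231/15, 8657/45, …
ICs: h(0) = 3, h′(0) = 9.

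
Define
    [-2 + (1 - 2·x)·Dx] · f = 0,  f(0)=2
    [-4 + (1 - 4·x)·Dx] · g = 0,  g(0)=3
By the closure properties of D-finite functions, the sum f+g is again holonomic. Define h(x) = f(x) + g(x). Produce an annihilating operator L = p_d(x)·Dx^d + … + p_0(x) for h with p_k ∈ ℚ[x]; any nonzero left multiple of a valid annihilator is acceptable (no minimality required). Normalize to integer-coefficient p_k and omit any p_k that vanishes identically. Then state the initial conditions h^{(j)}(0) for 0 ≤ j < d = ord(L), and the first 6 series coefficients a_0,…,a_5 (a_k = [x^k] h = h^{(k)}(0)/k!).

f: a_k = 2, 4, 8, 16, 32, 64, …
g: a_k = 3, 12, 48, 192, 768, 3072, …
Weyl lclm of L_f,L_g ⇒ L₀ (ord ≤ 2).
L = -16 + (12 - 32·x)·Dx + (-1 + 6·x - 8·x^2)·Dx^2  (order 2).
h: a_k = 5, 16, 56, 208, 800, 3136, …
ICs: h(0) = 5, h′(0) = 16.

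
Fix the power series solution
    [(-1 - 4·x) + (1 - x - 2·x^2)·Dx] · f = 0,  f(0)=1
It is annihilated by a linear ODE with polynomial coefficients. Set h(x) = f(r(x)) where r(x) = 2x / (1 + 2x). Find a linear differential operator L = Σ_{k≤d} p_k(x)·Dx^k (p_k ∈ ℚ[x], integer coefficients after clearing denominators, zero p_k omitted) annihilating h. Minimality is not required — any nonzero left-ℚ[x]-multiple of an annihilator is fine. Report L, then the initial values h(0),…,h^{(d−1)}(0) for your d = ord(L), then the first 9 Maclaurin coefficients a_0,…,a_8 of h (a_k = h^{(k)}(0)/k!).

L = (2 + 20·x) + (-1 - 4·x + 4·x^2 + 16·x^3)·Dx  (order 1).
h: a_k = 1, 2, 8, 0, 64, -128, 768, -2560, 11264, …
ICs: h(0) = 1.

f: a_k = 1, 1, 3, 5, 11, 21, 43, 85, 171, …
Change of var in L_f (x↦r) gives L₀.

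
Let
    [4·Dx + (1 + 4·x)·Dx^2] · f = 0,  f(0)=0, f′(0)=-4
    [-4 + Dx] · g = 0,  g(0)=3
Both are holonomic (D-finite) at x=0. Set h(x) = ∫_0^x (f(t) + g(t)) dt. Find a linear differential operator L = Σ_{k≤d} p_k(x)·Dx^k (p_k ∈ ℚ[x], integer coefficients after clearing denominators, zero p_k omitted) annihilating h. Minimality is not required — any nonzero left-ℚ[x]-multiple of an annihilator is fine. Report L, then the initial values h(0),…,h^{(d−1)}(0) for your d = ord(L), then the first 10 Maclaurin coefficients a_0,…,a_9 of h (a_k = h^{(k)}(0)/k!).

f: a_k = 0, -4, 8, -64/3, 64, -1024/5, 2048/3, -16384/7, 8192, -262144/9, …
g: a_k = 3, 12, 24, 32, 32, 128/5, 256/15, 1024/105, 512/105, 2048/945, …
h₀=f+g: left-lcm gives L₀, ord ≤ 3.
Integrate: L := L₀·Dx.
L = (-24 - 32·x)·Dx^2 + (2 - 16·x - 32·x^2)·Dx^3 + (1 + 6·x + 8·x^2)·Dx^4  (order 4).
h: a_k = 0, 3, 4, 32/3, 8/3, 96/5, -448/15, 10496/105, -30592/105, 860672/945, …
ICs: h(0) = 0, h′(0) = 3, h′′(0) = 8, h′′′(0) = 64.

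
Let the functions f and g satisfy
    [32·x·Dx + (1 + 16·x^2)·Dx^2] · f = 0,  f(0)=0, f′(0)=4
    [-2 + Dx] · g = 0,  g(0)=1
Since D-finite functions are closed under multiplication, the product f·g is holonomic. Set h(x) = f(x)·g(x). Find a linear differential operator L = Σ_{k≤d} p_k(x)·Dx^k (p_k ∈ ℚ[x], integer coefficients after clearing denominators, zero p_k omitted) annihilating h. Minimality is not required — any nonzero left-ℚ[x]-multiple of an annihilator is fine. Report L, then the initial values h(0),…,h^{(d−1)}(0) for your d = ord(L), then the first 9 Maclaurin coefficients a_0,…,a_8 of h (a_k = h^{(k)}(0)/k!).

L = (4 - 64·x + 64·x^2) + (-4 + 32·x - 64·x^2)·Dx + (1 + 16·x^2)·Dx^2  (order 2).
h: a_k = 0, 4, 8, -40/3, -112/3, 824/5, 3440/9, -204208/105, -1390304/315, …
ICs: h(0) = 0, h′(0) = 4.

f: a_k = 0, 4, 0, -64/3, 0, 1024/5, 0, -16384/7, 0, …
g: a_k = 1, 2, 2, 4/3, 2/3, 4/15, 4/45, 8/315, 2/315, …
f·g: L₀ = L_f ⊗_s L_g, ord ≤ 2·1.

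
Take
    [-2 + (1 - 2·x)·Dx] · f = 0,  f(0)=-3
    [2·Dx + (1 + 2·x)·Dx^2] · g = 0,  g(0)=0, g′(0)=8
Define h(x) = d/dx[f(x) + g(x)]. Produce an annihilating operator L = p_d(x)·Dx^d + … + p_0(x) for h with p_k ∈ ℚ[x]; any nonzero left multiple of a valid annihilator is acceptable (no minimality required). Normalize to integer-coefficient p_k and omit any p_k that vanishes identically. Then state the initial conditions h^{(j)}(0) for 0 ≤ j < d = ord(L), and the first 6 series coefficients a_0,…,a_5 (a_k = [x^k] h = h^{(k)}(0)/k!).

L = (40 + 16·x) + (8 + 64·x + 32·x^2)·Dx + (-3 - 2·x + 12·x^2 + 8·x^3)·Dx^2  (order 2).
h: a_k = 2, -40, -40, -256, -352, -1408, …
ICs: h(0) = 2, h′(0) = -40.

f: a_k = -3, -6, -12, -24, -48, -96, …
g: a_k = 0, 8, -8, 32/3, -16, 128/5, …
Weyl lclm of L_f,L_g ⇒ L₀ (ord ≤ 3).
h₀' ⇒ L via d/dx closure of L₀.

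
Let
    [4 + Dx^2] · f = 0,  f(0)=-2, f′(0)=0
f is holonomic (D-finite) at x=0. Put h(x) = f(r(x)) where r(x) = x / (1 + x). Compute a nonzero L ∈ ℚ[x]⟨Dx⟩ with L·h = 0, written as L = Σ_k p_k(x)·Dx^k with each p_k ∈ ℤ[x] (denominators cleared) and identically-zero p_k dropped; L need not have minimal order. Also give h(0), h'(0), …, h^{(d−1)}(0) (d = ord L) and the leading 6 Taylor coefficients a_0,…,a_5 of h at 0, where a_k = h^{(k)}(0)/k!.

f: a_k = -2, 0, 4, 0, -4/3, 0, …
h₀=f(r): pull back L_f along r ⇒ L₀.
L = 4 + (2 + 6·x + 6·x^2 + 2·x^3)·Dx + (1 + 4·x + 6·x^2 + 4·x^3 + x^4)·Dx^2  (order 2).
h: a_k = -2, 0, 4, -8, 32/3, -32/3, …
ICs: h(0) = -2, h′(0) = 0.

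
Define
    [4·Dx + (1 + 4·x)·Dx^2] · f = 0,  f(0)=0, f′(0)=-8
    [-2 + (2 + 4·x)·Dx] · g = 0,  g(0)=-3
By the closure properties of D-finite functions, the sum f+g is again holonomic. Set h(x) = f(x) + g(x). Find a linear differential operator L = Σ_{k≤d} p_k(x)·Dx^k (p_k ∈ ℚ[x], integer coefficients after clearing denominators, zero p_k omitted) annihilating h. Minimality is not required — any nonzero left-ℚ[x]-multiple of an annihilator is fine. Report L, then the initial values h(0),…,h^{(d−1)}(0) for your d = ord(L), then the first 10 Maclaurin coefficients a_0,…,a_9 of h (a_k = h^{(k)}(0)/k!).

f: a_k = 0, -8, 16, -128/3, 128, -2048/5, 4096/3, -32768/7, 16384, -524288/9, …
g: a_k = -3, -3, 3/2, -3/2, 15/8, -21/8, 63/16, -99/16, 1287/128, -2145/128, …
Sum ⇒ L₀ = lclm(L_f,L_g) in ℚ(x)⟨Dx⟩.
L = (20 + 16·x)·Dx + (29 + 104·x + 80·x^2)·Dx^2 + (3 + 22·x + 48·x^2 + 32·x^3)·Dx^3  (order 3).
h: a_k = -3, -11, 35/2, -265/6, 1039/8, -16489/40, 65725/48, -524981/112, 2098439/128, -67128169/1152, …
ICs: h(0) = -3, h′(0) = -11, h′′(0) = 35.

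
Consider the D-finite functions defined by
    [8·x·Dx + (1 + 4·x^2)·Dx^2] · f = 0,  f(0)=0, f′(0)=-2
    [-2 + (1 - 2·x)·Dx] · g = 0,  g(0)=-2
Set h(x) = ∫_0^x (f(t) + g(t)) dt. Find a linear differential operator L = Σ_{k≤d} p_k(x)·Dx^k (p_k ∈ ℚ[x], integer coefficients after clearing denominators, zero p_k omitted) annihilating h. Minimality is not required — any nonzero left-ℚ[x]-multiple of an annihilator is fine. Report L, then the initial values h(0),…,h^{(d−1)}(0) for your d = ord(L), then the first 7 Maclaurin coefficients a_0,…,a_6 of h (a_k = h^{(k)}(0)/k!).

L = (8 - 64·x - 96·x^2)·Dx^2 + (-8 + 8·x - 32·x^2 - 96·x^3)·Dx^3 + (1 - 16·x^4)·Dx^4  (order 4).
h: a_k = 0, -2, -3, -8/3, -10/3, -32/5, -176/15, …
ICs: h(0) = 0, h′(0) = -2, h′′(0) = -6, h′′′(0) = -16.

f: a_k = 0, -2, 0, 8/3, 0, -32/5, 0, …
g: a_k = -2, -4, -8, -16, -32, -64, -128, …
f+g: L₀ = lclm(L_f,L_g), ord ≤ 2+1.
∫: right-multiply L₀ by Dx.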